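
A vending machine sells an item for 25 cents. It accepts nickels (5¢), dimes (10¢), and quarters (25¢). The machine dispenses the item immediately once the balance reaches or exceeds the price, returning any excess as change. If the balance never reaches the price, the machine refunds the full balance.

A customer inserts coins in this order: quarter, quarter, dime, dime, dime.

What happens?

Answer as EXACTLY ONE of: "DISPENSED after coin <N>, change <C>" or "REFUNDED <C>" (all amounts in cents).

Price: 25¢
Coin 1 (quarter, 25¢): balance = 25¢
  → balance >= price → DISPENSE, change = 25 - 25 = 0¢

Answer: DISPENSED after coin 1, change 0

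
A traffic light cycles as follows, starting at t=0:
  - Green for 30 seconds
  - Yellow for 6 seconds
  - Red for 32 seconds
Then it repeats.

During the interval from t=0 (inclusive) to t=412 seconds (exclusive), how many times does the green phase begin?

Cycle = 30+6+32 = 68s
green phase starts at t = k*68 + 0 for k=0,1,2,...
Need k*68+0 < 412 → k < 6.059
k ∈ {0, ..., 6} → 7 starts

Answer: 7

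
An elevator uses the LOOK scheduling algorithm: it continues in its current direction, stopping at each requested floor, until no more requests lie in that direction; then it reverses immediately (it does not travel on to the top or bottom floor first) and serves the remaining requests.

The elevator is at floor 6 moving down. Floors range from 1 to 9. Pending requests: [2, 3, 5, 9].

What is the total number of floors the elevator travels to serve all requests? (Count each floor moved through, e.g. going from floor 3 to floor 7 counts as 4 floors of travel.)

Answer: 11

Derivation:
Start at floor 6 moving down, LOOK stop order: [5, 3, 2, 9]
  6 → 5: |5-6| = 1, total = 1
  5 → 3: |3-5| = 2, total = 3
  3 → 2: |2-3| = 1, total = 4
  2 → 9: |9-2| = 7, total = 11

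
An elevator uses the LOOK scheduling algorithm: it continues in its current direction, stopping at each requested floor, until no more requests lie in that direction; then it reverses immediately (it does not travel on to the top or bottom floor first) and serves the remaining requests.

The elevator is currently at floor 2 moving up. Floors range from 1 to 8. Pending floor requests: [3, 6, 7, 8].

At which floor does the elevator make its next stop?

Current floor: 2, direction: up
Requests above: [3, 6, 7, 8]
Requests below: []
Moving up and requests lie above → nearest above is min([3, 6, 7, 8]) = 3

Answer: 3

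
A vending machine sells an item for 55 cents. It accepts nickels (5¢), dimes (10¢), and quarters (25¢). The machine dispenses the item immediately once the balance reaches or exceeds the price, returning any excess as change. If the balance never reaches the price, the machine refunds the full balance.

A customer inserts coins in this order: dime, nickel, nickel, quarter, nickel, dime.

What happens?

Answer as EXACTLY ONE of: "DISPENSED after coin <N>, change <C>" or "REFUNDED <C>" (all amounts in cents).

Answer: DISPENSED after coin 6, change 5

Derivation:
Price: 55¢
Coin 1 (dime, 10¢): balance = 10¢
Coin 2 (nickel, 5¢): balance = 15¢
Coin 3 (nickel, 5¢): balance = 20¢
Coin 4 (quarter, 25¢): balance = 45¢
Coin 5 (nickel, 5¢): balance = 50¢
Coin 6 (dime, 10¢): balance = 60¢
  → balance >= price → DISPENSE, change = 60 - 55 = 5¢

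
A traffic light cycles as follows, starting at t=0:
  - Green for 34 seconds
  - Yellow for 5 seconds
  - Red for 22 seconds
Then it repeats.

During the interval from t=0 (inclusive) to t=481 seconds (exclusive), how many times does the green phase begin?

Cycle = 34+5+22 = 61s
green phase starts at t = k*61 + 0 for k=0,1,2,...
Need k*61+0 < 481 → k < 7.885
k ∈ {0, ..., 7} → 8 starts

Answer: 8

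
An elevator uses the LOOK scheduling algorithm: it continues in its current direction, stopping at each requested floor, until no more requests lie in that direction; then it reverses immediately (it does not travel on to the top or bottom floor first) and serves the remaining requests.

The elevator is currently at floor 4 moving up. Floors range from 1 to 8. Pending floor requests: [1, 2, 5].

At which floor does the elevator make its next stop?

Answer: 5

Derivation:
Current floor: 4, direction: up
Requests above: [5]
Requests below: [1, 2]
Moving up and requests lie above → nearest above is min([5]) = 5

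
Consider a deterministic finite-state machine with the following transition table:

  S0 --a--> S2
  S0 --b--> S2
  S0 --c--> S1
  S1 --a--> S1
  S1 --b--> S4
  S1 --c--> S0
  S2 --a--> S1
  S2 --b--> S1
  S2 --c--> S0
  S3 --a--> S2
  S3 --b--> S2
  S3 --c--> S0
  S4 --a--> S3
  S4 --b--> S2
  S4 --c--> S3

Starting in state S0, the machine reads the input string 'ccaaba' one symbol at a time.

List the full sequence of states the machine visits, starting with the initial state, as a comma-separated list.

Answer: S0, S1, S0, S2, S1, S4, S3

Derivation:
Start: S0
  read 'c': S0 --c--> S1
  read 'c': S1 --c--> S0
  read 'a': S0 --a--> S2
  read 'a': S2 --a--> S1
  read 'b': S1 --b--> S4
  read 'a': S4 --a--> S3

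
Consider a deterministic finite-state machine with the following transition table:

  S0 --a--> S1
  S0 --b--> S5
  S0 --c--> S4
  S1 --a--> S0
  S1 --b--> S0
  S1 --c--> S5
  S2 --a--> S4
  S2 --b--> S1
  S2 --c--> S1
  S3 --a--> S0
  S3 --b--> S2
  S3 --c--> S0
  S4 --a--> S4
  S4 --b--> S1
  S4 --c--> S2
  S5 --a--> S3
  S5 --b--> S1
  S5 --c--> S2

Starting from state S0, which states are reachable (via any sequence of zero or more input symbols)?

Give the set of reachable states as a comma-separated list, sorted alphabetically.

Answer: S0, S1, S2, S3, S4, S5

Derivation:
BFS from S0:
  visit S0: S0--a-->S1 (new), S0--b-->S5 (new), S0--c-->S4 (new)
  visit S1: S1--a-->S0 (seen), S1--b-->S0 (seen), S1--c-->S5 (seen)
  visit S5: S5--a-->S3 (new), S5--b-->S1 (seen), S5--c-->S2 (new)
  visit S4: S4--a-->S4 (seen), S4--b-->S1 (seen), S4--c-->S2 (seen)
  visit S3: S3--a-->S0 (seen), S3--b-->S2 (seen), S3--c-->S0 (seen)
  visit S2: S2--a-->S4 (seen), S2--b-->S1 (seen), S2--c-->S1 (seen)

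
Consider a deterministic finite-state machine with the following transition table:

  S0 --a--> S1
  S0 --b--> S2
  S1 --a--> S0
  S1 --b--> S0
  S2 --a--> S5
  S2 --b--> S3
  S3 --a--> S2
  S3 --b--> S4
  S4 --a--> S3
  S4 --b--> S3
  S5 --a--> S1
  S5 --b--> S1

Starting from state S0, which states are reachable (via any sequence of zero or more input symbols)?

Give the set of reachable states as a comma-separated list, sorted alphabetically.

Answer: S0, S1, S2, S3, S4, S5

Derivation:
BFS from S0:
  visit S0: S0--a-->S1 (new), S0--b-->S2 (new)
  visit S1: S1--a-->S0 (seen), S1--b-->S0 (seen)
  visit S2: S2--a-->S5 (new), S2--b-->S3 (new)
  visit S5: S5--a-->S1 (seen), S5--b-->S1 (seen)
  visit S3: S3--a-->S2 (seen), S3--b-->S4 (new)
  visit S4: S4--a-->S3 (seen), S4--b-->S3 (seen)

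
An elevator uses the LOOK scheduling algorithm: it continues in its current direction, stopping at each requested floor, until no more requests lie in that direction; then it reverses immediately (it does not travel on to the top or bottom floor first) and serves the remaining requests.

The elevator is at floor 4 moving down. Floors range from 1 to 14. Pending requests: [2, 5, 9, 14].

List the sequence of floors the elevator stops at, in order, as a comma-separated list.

Current: 4, moving DOWN
Serve below first (descending): [2]
Then reverse, serve above (ascending): [5, 9, 14]

Answer: 2, 5, 9, 14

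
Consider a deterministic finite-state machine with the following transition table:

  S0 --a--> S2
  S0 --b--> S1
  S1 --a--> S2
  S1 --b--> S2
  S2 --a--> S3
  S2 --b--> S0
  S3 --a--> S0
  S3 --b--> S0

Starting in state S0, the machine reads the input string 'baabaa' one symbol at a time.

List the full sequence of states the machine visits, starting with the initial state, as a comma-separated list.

Answer: S0, S1, S2, S3, S0, S2, S3

Derivation:
Start: S0
  read 'b': S0 --b--> S1
  read 'a': S1 --a--> S2
  read 'a': S2 --a--> S3
  read 'b': S3 --b--> S0
  read 'a': S0 --a--> S2
  read 'a': S2 --a--> S3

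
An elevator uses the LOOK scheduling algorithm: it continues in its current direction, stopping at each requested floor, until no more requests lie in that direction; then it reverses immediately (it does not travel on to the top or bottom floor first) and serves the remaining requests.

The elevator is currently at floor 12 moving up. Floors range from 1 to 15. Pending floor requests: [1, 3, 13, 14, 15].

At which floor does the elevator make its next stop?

Current floor: 12, direction: up
Requests above: [13, 14, 15]
Requests below: [1, 3]
Moving up and requests lie above → nearest above is min([13, 14, 15]) = 13

Answer: 13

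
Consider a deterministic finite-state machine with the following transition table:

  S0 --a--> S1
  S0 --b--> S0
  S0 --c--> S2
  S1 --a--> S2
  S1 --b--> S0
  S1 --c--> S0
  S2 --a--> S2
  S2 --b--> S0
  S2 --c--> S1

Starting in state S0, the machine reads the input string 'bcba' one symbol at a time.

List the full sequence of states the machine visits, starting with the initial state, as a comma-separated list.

Answer: S0, S0, S2, S0, S1

Derivation:
Start: S0
  read 'b': S0 --b--> S0
  read 'c': S0 --c--> S2
  read 'b': S2 --b--> S0
  read 'a': S0 --a--> S1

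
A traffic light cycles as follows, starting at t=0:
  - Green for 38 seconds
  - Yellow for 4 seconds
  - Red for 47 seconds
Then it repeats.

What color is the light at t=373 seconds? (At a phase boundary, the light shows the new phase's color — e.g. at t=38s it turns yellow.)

Cycle length = 38 + 4 + 47 = 89s
t = 373, phase_t = 373 mod 89 = 17
17 < 38 (green end) → GREEN

Answer: green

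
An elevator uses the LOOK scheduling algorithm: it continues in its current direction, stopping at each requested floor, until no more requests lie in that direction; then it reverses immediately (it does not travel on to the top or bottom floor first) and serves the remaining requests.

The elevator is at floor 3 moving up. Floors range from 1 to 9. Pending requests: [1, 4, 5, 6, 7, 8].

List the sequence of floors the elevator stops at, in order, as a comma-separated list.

Current: 3, moving UP
Serve above first (ascending): [4, 5, 6, 7, 8]
Then reverse, serve below (descending): [1]

Answer: 4, 5, 6, 7, 8, 1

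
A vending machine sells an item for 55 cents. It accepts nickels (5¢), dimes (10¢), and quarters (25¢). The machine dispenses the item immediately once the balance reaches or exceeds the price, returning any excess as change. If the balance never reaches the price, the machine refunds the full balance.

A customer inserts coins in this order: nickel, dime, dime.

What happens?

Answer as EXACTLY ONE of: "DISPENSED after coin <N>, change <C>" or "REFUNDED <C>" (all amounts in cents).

Answer: REFUNDED 25

Derivation:
Price: 55¢
Coin 1 (nickel, 5¢): balance = 5¢
Coin 2 (dime, 10¢): balance = 15¢
Coin 3 (dime, 10¢): balance = 25¢
All coins inserted, balance 25¢ < price 55¢ → REFUND 25¢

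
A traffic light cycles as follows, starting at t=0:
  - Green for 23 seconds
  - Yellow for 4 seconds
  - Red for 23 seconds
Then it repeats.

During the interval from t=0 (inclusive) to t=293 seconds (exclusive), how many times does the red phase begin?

Answer: 6

Derivation:
Cycle = 23+4+23 = 50s
red phase starts at t = k*50 + 27 for k=0,1,2,...
Need k*50+27 < 293 → k < 5.320
k ∈ {0, ..., 5} → 6 starts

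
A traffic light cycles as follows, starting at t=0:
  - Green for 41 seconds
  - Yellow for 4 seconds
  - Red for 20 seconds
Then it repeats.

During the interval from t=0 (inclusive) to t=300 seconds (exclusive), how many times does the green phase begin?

Cycle = 41+4+20 = 65s
green phase starts at t = k*65 + 0 for k=0,1,2,...
Need k*65+0 < 300 → k < 4.615
k ∈ {0, ..., 4} → 5 starts

Answer: 5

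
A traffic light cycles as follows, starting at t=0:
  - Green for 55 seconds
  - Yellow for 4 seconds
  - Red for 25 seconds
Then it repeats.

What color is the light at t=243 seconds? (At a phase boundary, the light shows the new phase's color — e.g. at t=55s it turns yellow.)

Cycle length = 55 + 4 + 25 = 84s
t = 243, phase_t = 243 mod 84 = 75
75 >= 59 → RED

Answer: red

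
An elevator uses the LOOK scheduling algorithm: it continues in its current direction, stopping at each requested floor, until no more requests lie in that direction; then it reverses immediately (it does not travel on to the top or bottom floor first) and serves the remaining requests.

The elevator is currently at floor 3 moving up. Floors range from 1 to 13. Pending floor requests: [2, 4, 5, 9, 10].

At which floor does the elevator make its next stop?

Current floor: 3, direction: up
Requests above: [4, 5, 9, 10]
Requests below: [2]
Moving up and requests lie above → nearest above is min([4, 5, 9, 10]) = 4

Answer: 4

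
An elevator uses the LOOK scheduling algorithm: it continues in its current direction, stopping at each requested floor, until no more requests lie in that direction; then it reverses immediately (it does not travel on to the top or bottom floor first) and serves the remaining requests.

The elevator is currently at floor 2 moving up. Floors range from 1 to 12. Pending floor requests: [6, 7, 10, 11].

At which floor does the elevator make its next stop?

Answer: 6

Derivation:
Current floor: 2, direction: up
Requests above: [6, 7, 10, 11]
Requests below: []
Moving up and requests lie above → nearest above is min([6, 7, 10, 11]) = 6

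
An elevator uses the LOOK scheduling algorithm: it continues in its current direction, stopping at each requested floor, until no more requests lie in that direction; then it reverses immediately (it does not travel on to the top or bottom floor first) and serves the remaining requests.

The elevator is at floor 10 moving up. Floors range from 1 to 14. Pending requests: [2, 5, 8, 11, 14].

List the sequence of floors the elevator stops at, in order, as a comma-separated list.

Answer: 11, 14, 8, 5, 2

Derivation:
Current: 10, moving UP
Serve above first (ascending): [11, 14]
Then reverse, serve below (descending): [8, 5, 2]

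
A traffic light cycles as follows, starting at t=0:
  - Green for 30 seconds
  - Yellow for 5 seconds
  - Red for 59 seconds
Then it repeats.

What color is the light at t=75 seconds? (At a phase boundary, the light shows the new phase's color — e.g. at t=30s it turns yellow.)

Answer: red

Derivation:
Cycle length = 30 + 5 + 59 = 94s
t = 75, phase_t = 75 mod 94 = 75
75 >= 35 → RED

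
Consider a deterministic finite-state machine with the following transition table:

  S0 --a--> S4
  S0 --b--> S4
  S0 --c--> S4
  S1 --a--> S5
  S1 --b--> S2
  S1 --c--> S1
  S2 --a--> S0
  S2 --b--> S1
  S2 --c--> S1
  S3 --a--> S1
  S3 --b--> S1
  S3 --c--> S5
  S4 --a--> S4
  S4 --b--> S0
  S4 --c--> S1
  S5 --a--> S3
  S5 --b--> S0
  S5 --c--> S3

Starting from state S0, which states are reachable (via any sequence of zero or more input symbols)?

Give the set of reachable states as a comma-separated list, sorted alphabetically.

Answer: S0, S1, S2, S3, S4, S5

Derivation:
BFS from S0:
  visit S0: S0--a-->S4 (new), S0--b-->S4 (seen), S0--c-->S4 (seen)
  visit S4: S4--a-->S4 (seen), S4--b-->S0 (seen), S4--c-->S1 (new)
  visit S1: S1--a-->S5 (new), S1--b-->S2 (new), S1--c-->S1 (seen)
  visit S5: S5--a-->S3 (new), S5--b-->S0 (seen), S5--c-->S3 (seen)
  visit S2: S2--a-->S0 (seen), S2--b-->S1 (seen), S2--c-->S1 (seen)
  visit S3: S3--a-->S1 (seen), S3--b-->S1 (seen), S3--c-->S5 (seen)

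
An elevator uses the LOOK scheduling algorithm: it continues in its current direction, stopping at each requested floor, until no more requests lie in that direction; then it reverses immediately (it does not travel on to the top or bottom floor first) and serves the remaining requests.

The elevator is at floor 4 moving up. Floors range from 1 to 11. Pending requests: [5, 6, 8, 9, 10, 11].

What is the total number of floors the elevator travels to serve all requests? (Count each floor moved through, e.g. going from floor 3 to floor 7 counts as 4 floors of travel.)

Start at floor 4 moving up, LOOK stop order: [5, 6, 8, 9, 10, 11]
  4 → 5: |5-4| = 1, total = 1
  5 → 6: |6-5| = 1, total = 2
  6 → 8: |8-6| = 2, total = 4
  8 → 9: |9-8| = 1, total = 5
  9 → 10: |10-9| = 1, total = 6
  10 → 11: |11-10| = 1, total = 7

Answer: 7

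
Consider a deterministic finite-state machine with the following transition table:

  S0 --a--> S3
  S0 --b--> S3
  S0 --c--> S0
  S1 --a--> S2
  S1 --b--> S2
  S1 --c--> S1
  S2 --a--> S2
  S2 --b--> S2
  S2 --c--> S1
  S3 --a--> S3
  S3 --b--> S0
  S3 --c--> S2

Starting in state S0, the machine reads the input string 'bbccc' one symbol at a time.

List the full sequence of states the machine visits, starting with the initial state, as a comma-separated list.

Start: S0
  read 'b': S0 --b--> S3
  read 'b': S3 --b--> S0
  read 'c': S0 --c--> S0
  read 'c': S0 --c--> S0
  read 'c': S0 --c--> S0

Answer: S0, S3, S0, S0, S0, S0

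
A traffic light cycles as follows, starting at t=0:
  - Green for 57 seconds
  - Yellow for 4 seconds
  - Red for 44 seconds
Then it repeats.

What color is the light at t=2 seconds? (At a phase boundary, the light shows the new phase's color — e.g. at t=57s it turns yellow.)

Cycle length = 57 + 4 + 44 = 105s
t = 2, phase_t = 2 mod 105 = 2
2 < 57 (green end) → GREEN

Answer: green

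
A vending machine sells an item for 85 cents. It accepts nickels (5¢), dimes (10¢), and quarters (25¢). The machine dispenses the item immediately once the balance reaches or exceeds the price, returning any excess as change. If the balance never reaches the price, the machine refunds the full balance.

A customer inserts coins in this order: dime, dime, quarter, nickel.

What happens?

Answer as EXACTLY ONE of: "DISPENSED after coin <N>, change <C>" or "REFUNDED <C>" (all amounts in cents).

Answer: REFUNDED 50

Derivation:
Price: 85¢
Coin 1 (dime, 10¢): balance = 10¢
Coin 2 (dime, 10¢): balance = 20¢
Coin 3 (quarter, 25¢): balance = 45¢
Coin 4 (nickel, 5¢): balance = 50¢
All coins inserted, balance 50¢ < price 85¢ → REFUND 50¢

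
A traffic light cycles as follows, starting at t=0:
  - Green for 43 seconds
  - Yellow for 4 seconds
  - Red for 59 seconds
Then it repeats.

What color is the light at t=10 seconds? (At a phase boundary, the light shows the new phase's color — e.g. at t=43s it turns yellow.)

Answer: green

Derivation:
Cycle length = 43 + 4 + 59 = 106s
t = 10, phase_t = 10 mod 106 = 10
10 < 43 (green end) → GREEN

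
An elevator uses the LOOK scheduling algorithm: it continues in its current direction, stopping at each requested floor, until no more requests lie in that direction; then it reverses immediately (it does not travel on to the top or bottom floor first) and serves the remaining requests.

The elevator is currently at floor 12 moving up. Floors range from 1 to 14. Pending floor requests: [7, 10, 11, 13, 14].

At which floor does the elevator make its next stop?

Current floor: 12, direction: up
Requests above: [13, 14]
Requests below: [7, 10, 11]
Moving up and requests lie above → nearest above is min([13, 14]) = 13

Answer: 13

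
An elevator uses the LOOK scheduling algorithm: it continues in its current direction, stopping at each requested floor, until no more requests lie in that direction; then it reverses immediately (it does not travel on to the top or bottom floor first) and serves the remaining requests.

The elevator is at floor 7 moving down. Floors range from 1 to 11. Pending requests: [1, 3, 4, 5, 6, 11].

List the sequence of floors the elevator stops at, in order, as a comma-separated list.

Current: 7, moving DOWN
Serve below first (descending): [6, 5, 4, 3, 1]
Then reverse, serve above (ascending): [11]

Answer: 6, 5, 4, 3, 1, 11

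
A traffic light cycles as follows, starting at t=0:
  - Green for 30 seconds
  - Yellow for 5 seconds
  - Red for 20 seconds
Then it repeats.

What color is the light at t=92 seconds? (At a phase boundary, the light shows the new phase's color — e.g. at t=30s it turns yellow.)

Cycle length = 30 + 5 + 20 = 55s
t = 92, phase_t = 92 mod 55 = 37
37 >= 35 → RED

Answer: red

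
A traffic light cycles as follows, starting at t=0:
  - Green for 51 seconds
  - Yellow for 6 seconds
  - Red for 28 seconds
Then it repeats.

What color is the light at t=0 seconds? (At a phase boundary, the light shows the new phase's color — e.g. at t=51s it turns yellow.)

Answer: green

Derivation:
Cycle length = 51 + 6 + 28 = 85s
t = 0, phase_t = 0 mod 85 = 0
0 < 51 (green end) → GREEN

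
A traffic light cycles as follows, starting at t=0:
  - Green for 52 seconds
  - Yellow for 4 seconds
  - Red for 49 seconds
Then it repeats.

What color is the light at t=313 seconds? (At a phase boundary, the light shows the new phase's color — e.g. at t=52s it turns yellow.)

Answer: red

Derivation:
Cycle length = 52 + 4 + 49 = 105s
t = 313, phase_t = 313 mod 105 = 103
103 >= 56 → RED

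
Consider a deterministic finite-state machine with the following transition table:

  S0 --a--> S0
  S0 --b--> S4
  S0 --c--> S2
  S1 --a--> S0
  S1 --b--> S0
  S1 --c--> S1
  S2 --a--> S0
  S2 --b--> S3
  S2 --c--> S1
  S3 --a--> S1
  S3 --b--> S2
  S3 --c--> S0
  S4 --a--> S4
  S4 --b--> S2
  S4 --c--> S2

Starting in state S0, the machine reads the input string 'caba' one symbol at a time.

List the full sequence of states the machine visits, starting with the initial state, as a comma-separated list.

Answer: S0, S2, S0, S4, S4

Derivation:
Start: S0
  read 'c': S0 --c--> S2
  read 'a': S2 --a--> S0
  read 'b': S0 --b--> S4
  read 'a': S4 --a--> S4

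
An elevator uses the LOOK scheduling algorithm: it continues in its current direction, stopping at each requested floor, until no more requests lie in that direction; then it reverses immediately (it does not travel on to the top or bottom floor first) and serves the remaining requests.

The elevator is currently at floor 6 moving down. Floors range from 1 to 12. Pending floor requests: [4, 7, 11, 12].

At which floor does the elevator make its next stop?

Answer: 4

Derivation:
Current floor: 6, direction: down
Requests above: [7, 11, 12]
Requests below: [4]
Moving down and requests lie below → nearest below is max([4]) = 4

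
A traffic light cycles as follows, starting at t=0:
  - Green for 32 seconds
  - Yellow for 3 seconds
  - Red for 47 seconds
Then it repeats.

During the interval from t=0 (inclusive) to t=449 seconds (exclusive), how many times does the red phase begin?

Cycle = 32+3+47 = 82s
red phase starts at t = k*82 + 35 for k=0,1,2,...
Need k*82+35 < 449 → k < 5.049
k ∈ {0, ..., 5} → 6 starts

Answer: 6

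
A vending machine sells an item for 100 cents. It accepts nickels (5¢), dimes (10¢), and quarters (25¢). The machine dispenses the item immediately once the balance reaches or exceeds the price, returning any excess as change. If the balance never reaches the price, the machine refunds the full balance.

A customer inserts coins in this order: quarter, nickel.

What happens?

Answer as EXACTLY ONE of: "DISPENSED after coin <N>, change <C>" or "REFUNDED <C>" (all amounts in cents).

Price: 100¢
Coin 1 (quarter, 25¢): balance = 25¢
Coin 2 (nickel, 5¢): balance = 30¢
All coins inserted, balance 30¢ < price 100¢ → REFUND 30¢

Answer: REFUNDED 30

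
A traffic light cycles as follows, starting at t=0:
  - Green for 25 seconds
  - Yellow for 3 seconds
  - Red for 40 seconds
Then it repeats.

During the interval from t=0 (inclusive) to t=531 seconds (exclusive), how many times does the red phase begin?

Cycle = 25+3+40 = 68s
red phase starts at t = k*68 + 28 for k=0,1,2,...
Need k*68+28 < 531 → k < 7.397
k ∈ {0, ..., 7} → 8 starts

Answer: 8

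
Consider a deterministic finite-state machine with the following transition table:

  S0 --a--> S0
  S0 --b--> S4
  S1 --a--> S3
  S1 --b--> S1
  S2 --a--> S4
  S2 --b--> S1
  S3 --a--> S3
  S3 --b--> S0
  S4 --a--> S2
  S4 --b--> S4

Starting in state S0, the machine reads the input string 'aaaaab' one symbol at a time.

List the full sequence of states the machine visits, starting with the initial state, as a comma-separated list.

Answer: S0, S0, S0, S0, S0, S0, S4

Derivation:
Start: S0
  read 'a': S0 --a--> S0
  read 'a': S0 --a--> S0
  read 'a': S0 --a--> S0
  read 'a': S0 --a--> S0
  read 'a': S0 --a--> S0
  read 'b': S0 --b--> S4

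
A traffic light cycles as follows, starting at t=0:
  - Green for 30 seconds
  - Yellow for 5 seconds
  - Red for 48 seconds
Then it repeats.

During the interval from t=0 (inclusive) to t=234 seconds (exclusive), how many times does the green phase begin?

Cycle = 30+5+48 = 83s
green phase starts at t = k*83 + 0 for k=0,1,2,...
Need k*83+0 < 234 → k < 2.819
k ∈ {0, ..., 2} → 3 starts

Answer: 3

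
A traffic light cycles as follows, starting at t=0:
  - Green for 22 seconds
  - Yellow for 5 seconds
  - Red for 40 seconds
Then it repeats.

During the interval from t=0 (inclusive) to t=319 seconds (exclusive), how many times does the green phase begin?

Answer: 5

Derivation:
Cycle = 22+5+40 = 67s
green phase starts at t = k*67 + 0 for k=0,1,2,...
Need k*67+0 < 319 → k < 4.761
k ∈ {0, ..., 4} → 5 starts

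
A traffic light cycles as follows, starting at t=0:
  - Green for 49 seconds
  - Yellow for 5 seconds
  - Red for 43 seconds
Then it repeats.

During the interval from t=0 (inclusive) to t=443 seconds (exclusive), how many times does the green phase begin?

Answer: 5

Derivation:
Cycle = 49+5+43 = 97s
green phase starts at t = k*97 + 0 for k=0,1,2,...
Need k*97+0 < 443 → k < 4.567
k ∈ {0, ..., 4} → 5 starts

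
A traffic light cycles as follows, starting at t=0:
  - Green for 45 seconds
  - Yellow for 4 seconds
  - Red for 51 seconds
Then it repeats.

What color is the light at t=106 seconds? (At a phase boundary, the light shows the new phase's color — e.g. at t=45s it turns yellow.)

Answer: green

Derivation:
Cycle length = 45 + 4 + 51 = 100s
t = 106, phase_t = 106 mod 100 = 6
6 < 45 (green end) → GREEN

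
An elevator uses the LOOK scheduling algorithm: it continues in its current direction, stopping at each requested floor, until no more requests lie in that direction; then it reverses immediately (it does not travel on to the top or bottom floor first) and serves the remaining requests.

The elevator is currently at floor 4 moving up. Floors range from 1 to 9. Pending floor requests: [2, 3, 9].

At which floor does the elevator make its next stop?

Current floor: 4, direction: up
Requests above: [9]
Requests below: [2, 3]
Moving up and requests lie above → nearest above is min([9]) = 9

Answer: 9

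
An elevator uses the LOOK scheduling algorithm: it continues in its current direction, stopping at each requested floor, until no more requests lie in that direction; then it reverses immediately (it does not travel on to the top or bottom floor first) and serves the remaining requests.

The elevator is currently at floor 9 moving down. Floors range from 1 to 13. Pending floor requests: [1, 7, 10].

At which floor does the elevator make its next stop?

Current floor: 9, direction: down
Requests above: [10]
Requests below: [1, 7]
Moving down and requests lie below → nearest below is max([1, 7]) = 7

Answer: 7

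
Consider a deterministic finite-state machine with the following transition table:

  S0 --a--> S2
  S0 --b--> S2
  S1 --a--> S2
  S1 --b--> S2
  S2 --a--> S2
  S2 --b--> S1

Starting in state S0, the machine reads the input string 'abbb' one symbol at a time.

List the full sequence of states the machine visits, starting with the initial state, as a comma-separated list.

Start: S0
  read 'a': S0 --a--> S2
  read 'b': S2 --b--> S1
  read 'b': S1 --b--> S2
  read 'b': S2 --b--> S1

Answer: S0, S2, S1, S2, S1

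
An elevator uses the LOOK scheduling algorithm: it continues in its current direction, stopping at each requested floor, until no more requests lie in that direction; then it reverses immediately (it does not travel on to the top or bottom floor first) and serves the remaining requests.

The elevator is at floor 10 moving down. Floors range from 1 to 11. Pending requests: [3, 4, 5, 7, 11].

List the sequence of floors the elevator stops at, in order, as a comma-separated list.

Answer: 7, 5, 4, 3, 11

Derivation:
Current: 10, moving DOWN
Serve below first (descending): [7, 5, 4, 3]
Then reverse, serve above (ascending): [11]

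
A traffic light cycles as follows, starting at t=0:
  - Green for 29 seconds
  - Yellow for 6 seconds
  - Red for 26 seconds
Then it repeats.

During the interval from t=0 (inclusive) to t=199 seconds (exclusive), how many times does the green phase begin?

Answer: 4

Derivation:
Cycle = 29+6+26 = 61s
green phase starts at t = k*61 + 0 for k=0,1,2,...
Need k*61+0 < 199 → k < 3.262
k ∈ {0, ..., 3} → 4 starts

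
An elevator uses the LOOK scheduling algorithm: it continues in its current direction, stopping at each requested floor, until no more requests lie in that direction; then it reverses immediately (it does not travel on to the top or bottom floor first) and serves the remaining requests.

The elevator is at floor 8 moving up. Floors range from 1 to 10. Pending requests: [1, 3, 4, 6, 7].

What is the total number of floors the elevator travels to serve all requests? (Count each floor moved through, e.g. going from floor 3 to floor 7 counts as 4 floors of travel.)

Answer: 7

Derivation:
Start at floor 8 moving up, LOOK stop order: [7, 6, 4, 3, 1]
  8 → 7: |7-8| = 1, total = 1
  7 → 6: |6-7| = 1, total = 2
  6 → 4: |4-6| = 2, total = 4
  4 → 3: |3-4| = 1, total = 5
  3 → 1: |1-3| = 2, total = 7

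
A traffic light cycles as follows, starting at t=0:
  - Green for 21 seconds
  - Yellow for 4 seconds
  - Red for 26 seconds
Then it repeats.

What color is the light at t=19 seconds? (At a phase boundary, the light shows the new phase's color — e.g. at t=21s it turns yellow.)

Answer: green

Derivation:
Cycle length = 21 + 4 + 26 = 51s
t = 19, phase_t = 19 mod 51 = 19
19 < 21 (green end) → GREEN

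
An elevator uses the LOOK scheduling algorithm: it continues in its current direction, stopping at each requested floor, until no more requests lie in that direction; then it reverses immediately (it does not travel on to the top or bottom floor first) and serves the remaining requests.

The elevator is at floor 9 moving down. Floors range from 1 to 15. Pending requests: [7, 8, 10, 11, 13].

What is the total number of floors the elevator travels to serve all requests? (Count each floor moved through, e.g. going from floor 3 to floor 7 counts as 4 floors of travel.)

Start at floor 9 moving down, LOOK stop order: [8, 7, 10, 11, 13]
  9 → 8: |8-9| = 1, total = 1
  8 → 7: |7-8| = 1, total = 2
  7 → 10: |10-7| = 3, total = 5
  10 → 11: |11-10| = 1, total = 6
  11 → 13: |13-11| = 2, total = 8

Answer: 8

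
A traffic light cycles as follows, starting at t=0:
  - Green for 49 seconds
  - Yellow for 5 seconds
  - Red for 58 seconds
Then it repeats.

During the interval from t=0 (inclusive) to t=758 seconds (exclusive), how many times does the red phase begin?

Cycle = 49+5+58 = 112s
red phase starts at t = k*112 + 54 for k=0,1,2,...
Need k*112+54 < 758 → k < 6.286
k ∈ {0, ..., 6} → 7 starts

Answer: 7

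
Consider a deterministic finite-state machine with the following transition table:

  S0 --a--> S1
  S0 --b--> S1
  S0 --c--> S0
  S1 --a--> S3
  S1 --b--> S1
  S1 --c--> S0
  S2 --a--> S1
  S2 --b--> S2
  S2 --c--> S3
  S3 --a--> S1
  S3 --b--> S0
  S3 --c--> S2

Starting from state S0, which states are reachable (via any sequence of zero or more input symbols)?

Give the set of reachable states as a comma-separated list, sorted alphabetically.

BFS from S0:
  visit S0: S0--a-->S1 (new), S0--b-->S1 (seen), S0--c-->S0 (seen)
  visit S1: S1--a-->S3 (new), S1--b-->S1 (seen), S1--c-->S0 (seen)
  visit S3: S3--a-->S1 (seen), S3--b-->S0 (seen), S3--c-->S2 (new)
  visit S2: S2--a-->S1 (seen), S2--b-->S2 (seen), S2--c-->S3 (seen)

Answer: S0, S1, S2, S3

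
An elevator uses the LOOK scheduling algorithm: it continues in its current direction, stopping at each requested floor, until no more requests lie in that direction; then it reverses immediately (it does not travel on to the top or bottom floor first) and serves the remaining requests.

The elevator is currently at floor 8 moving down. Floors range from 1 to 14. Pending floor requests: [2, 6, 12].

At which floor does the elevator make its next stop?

Answer: 6

Derivation:
Current floor: 8, direction: down
Requests above: [12]
Requests below: [2, 6]
Moving down and requests lie below → nearest below is max([2, 6]) = 6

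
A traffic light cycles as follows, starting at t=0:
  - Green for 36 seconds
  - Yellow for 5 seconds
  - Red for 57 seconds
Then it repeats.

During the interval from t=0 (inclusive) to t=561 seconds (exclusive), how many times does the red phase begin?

Cycle = 36+5+57 = 98s
red phase starts at t = k*98 + 41 for k=0,1,2,...
Need k*98+41 < 561 → k < 5.306
k ∈ {0, ..., 5} → 6 starts

Answer: 6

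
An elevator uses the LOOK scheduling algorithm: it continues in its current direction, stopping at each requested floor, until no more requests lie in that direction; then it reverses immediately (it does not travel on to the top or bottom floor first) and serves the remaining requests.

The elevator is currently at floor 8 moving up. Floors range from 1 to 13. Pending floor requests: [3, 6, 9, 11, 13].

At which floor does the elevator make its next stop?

Answer: 9

Derivation:
Current floor: 8, direction: up
Requests above: [9, 11, 13]
Requests below: [3, 6]
Moving up and requests lie above → nearest above is min([9, 11, 13]) = 9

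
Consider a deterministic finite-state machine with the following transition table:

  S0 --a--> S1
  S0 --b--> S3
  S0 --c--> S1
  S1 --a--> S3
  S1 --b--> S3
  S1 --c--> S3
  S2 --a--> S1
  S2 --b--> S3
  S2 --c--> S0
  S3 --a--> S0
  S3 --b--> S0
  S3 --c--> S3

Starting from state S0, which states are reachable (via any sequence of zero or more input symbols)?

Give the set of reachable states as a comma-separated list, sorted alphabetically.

Answer: S0, S1, S3

Derivation:
BFS from S0:
  visit S0: S0--a-->S1 (new), S0--b-->S3 (new), S0--c-->S1 (seen)
  visit S1: S1--a-->S3 (seen), S1--b-->S3 (seen), S1--c-->S3 (seen)
  visit S3: S3--a-->S0 (seen), S3--b-->S0 (seen), S3--c-->S3 (seen)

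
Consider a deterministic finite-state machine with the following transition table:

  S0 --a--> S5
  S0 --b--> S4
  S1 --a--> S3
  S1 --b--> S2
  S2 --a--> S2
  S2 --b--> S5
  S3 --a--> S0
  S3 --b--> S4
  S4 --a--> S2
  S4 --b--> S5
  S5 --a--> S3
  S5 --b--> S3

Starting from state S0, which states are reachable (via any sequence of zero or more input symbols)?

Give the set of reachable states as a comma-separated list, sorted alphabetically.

BFS from S0:
  visit S0: S0--a-->S5 (new), S0--b-->S4 (new)
  visit S5: S5--a-->S3 (new), S5--b-->S3 (seen)
  visit S4: S4--a-->S2 (new), S4--b-->S5 (seen)
  visit S3: S3--a-->S0 (seen), S3--b-->S4 (seen)
  visit S2: S2--a-->S2 (seen), S2--b-->S5 (seen)

Answer: S0, S2, S3, S4, S5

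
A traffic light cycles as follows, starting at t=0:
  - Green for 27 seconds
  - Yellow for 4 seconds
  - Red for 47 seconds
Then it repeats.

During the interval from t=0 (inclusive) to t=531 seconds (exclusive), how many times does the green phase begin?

Cycle = 27+4+47 = 78s
green phase starts at t = k*78 + 0 for k=0,1,2,...
Need k*78+0 < 531 → k < 6.808
k ∈ {0, ..., 6} → 7 starts

Answer: 7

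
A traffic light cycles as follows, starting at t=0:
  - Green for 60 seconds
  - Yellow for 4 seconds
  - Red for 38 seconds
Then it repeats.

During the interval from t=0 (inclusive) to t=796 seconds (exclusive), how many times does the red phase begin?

Cycle = 60+4+38 = 102s
red phase starts at t = k*102 + 64 for k=0,1,2,...
Need k*102+64 < 796 → k < 7.176
k ∈ {0, ..., 7} → 8 starts

Answer: 8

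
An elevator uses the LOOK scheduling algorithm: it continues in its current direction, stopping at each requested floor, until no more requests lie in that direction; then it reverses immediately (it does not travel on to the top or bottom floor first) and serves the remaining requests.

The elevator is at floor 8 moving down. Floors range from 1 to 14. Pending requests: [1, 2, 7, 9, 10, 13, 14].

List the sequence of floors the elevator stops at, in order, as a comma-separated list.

Current: 8, moving DOWN
Serve below first (descending): [7, 2, 1]
Then reverse, serve above (ascending): [9, 10, 13, 14]

Answer: 7, 2, 1, 9, 10, 13, 14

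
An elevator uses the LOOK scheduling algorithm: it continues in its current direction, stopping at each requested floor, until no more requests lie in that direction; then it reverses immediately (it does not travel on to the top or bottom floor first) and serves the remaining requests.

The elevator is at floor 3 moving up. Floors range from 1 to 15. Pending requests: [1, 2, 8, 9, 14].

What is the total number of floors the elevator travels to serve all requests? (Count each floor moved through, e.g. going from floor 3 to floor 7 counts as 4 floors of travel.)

Start at floor 3 moving up, LOOK stop order: [8, 9, 14, 2, 1]
  3 → 8: |8-3| = 5, total = 5
  8 → 9: |9-8| = 1, total = 6
  9 → 14: |14-9| = 5, total = 11
  14 → 2: |2-14| = 12, total = 23
  2 → 1: |1-2| = 1, total = 24

Answer: 24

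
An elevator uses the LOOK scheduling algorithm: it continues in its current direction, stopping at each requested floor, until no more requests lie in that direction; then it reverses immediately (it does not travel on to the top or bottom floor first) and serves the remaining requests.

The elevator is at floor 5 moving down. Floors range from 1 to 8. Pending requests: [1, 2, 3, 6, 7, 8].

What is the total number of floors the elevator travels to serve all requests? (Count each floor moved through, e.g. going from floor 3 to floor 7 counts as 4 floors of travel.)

Answer: 11

Derivation:
Start at floor 5 moving down, LOOK stop order: [3, 2, 1, 6, 7, 8]
  5 → 3: |3-5| = 2, total = 2
  3 → 2: |2-3| = 1, total = 3
  2 → 1: |1-2| = 1, total = 4
  1 → 6: |6-1| = 5, total = 9
  6 → 7: |7-6| = 1, total = 10
  7 → 8: |8-7| = 1, total = 11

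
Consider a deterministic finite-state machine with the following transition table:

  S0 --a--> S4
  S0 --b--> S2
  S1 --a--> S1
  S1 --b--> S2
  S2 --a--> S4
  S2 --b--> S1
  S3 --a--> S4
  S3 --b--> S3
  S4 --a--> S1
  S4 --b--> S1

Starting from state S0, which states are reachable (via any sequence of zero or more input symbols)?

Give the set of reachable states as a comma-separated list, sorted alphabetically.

BFS from S0:
  visit S0: S0--a-->S4 (new), S0--b-->S2 (new)
  visit S4: S4--a-->S1 (new), S4--b-->S1 (seen)
  visit S2: S2--a-->S4 (seen), S2--b-->S1 (seen)
  visit S1: S1--a-->S1 (seen), S1--b-->S2 (seen)

Answer: S0, S1, S2, S4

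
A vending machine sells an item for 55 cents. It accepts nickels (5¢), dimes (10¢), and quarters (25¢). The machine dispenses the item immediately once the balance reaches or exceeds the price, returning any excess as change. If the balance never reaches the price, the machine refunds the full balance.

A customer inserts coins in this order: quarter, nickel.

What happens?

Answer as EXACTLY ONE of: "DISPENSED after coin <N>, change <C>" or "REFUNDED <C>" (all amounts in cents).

Answer: REFUNDED 30

Derivation:
Price: 55¢
Coin 1 (quarter, 25¢): balance = 25¢
Coin 2 (nickel, 5¢): balance = 30¢
All coins inserted, balance 30¢ < price 55¢ → REFUND 30¢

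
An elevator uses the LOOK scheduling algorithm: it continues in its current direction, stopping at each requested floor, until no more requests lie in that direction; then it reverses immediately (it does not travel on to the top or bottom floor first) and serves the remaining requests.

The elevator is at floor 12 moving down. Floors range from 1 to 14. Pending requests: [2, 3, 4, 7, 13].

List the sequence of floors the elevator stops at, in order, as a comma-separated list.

Answer: 7, 4, 3, 2, 13

Derivation:
Current: 12, moving DOWN
Serve below first (descending): [7, 4, 3, 2]
Then reverse, serve above (ascending): [13]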